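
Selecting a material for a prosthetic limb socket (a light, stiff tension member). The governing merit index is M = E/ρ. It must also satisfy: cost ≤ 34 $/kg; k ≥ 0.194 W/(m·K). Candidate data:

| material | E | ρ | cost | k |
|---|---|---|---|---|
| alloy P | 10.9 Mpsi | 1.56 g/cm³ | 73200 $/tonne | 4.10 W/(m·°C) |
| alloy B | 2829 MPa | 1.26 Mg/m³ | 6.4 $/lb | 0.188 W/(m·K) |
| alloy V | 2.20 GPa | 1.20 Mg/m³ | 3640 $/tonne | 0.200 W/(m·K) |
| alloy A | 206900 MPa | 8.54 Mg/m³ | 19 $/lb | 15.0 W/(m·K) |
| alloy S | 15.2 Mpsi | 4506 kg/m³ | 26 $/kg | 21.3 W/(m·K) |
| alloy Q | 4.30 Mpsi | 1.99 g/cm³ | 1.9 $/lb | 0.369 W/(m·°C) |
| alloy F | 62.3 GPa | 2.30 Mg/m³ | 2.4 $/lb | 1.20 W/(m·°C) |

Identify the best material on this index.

Screen on constraints: cost ≤ 34 $/kg; k ≥ 0.194 W/(m·K). Survivors: alloy V, alloy S, alloy Q, alloy F.
Putting every candidate on a common basis:
  alloy V: E = 2.200 GPa, ρ = 1200 kg/m³
  alloy S: E = 104.8 GPa, ρ = 4506 kg/m³
  alloy Q: E = 29.65 GPa, ρ = 1990 kg/m³
  alloy F: E = 62.30 GPa, ρ = 2300 kg/m³
  alloy F: M = 27.1 MN·m/kg
  alloy S: M = 23.3 MN·m/kg
  alloy Q: M = 14.9 MN·m/kg
  alloy V: M = 1.83 MN·m/kg
Highest index: alloy F.

alloy F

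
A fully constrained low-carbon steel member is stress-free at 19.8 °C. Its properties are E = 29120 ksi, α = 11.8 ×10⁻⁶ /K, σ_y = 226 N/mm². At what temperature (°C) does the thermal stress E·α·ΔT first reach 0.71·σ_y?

87.5 °C

E = 29120 ksi = 200.8 GPa.
σ_y = 226 N/mm² = 226.0 MPa.
E·α·ΔT = 160.5 MPa ⇒ ΔT = 160.5 / (200.8×10³ × 11.8×10⁻⁶) = 67.73 K.
T = 19.8 + 67.73 = 87.53 °C.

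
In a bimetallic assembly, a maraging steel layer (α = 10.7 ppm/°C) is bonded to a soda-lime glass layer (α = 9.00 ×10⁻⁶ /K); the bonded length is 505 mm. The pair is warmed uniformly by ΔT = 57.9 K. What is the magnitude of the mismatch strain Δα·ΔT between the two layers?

Δα = |10.7 − 9.00|×10⁻⁶/K = 1.70×10⁻⁶/K.
Mismatch strain = Δα·ΔT = 1.70×10⁻⁶ × 57.9 = 9.84×10⁻⁵.

9.84×10⁻⁵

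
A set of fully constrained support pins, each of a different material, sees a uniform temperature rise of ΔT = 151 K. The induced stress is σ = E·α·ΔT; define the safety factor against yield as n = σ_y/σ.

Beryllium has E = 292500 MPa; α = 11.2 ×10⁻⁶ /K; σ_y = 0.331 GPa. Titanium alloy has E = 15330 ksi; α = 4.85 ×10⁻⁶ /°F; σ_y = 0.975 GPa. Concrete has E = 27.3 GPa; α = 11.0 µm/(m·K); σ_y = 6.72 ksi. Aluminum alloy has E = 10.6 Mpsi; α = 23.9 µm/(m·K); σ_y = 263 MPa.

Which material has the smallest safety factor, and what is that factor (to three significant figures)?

beryllium, n = 0.669

Converting E to GPa, α to ×10⁻⁶/K, σ_y to MPa, then σ and n for each:
  beryllium: E = 292.5, α = 11.2, σ_y = 331.0 → σ = 495 MPa, n = 0.669
  titanium alloy: E = 105.7, α = 8.73, σ_y = 975.0 → σ = 139 MPa, n = 7.00
  concrete: E = 27.30, α = 11.0, σ_y = 46.33 → σ = 45.3 MPa, n = 1.02
  aluminum alloy: E = 73.08, α = 23.9, σ_y = 263.0 → σ = 264 MPa, n = 0.997
The minimum is beryllium at n = 0.669.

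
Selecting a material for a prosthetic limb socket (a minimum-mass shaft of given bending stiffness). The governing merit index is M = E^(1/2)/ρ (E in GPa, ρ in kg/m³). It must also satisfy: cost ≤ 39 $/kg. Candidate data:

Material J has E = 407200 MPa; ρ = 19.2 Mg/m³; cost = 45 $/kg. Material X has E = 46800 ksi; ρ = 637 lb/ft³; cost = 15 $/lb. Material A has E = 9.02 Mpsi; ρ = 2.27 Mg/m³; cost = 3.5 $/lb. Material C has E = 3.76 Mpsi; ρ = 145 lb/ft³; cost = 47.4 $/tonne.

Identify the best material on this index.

material A

Screen on constraints: cost ≤ 39 $/kg. Survivors: material X, material A, material C.
Convert each candidate to consistent units, then evaluate M:
  material X: E = 322.7 GPa, ρ = 10200 kg/m³
  material A: E = 62.19 GPa, ρ = 2270 kg/m³
  material C: E = 25.92 GPa, ρ = 2323 kg/m³
  material A: M = 3.47×10⁻³
  material C: M = 2.19×10⁻³
  material X: M = 1.76×10⁻³
Material A ranks first.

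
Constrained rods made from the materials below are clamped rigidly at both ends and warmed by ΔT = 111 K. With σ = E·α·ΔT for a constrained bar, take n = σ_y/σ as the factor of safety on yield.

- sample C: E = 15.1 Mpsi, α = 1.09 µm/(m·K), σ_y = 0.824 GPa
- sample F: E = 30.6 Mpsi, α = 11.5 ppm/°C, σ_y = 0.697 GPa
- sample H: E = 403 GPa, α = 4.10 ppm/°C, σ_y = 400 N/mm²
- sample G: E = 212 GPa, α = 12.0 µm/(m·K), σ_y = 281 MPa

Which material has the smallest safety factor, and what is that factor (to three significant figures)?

sample G, n = 0.995

Converting E to GPa, α to ×10⁻⁶/K, σ_y to MPa, then σ and n for each:
  sample C: E = 104.1, α = 1.09, σ_y = 824.0 → σ = 12.6 MPa, n = 65.4
  sample F: E = 211.0, α = 11.5, σ_y = 697.0 → σ = 269 MPa, n = 2.59
  sample H: E = 403.0, α = 4.10, σ_y = 400.0 → σ = 183 MPa, n = 2.18
  sample G: E = 212.0, α = 12.0, σ_y = 281.0 → σ = 282 MPa, n = 0.995
The minimum is sample G at n = 0.995.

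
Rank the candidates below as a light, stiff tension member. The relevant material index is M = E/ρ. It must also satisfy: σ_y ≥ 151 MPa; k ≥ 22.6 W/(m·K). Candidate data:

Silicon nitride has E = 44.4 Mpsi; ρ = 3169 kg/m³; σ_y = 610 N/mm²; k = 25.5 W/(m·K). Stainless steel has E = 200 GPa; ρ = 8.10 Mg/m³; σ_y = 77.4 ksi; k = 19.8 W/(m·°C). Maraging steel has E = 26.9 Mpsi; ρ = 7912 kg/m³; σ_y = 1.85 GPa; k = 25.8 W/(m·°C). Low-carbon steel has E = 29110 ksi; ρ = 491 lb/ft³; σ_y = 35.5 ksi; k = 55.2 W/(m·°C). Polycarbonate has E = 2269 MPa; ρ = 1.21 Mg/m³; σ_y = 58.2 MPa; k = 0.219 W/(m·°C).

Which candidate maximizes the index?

Screen on constraints: σ_y ≥ 151 MPa; k ≥ 22.6 W/(m·K). Survivors: silicon nitride, maraging steel, low-carbon steel.
Convert each candidate to consistent units, then evaluate M:
  silicon nitride: E = 306.1 GPa, ρ = 3169 kg/m³
  maraging steel: E = 185.5 GPa, ρ = 7912 kg/m³
  low-carbon steel: E = 200.7 GPa, ρ = 7865 kg/m³
  silicon nitride: M = 96.6 MN·m/kg
  low-carbon steel: M = 25.5 MN·m/kg
  maraging steel: M = 23.4 MN·m/kg
Silicon nitride has the largest M.

silicon nitride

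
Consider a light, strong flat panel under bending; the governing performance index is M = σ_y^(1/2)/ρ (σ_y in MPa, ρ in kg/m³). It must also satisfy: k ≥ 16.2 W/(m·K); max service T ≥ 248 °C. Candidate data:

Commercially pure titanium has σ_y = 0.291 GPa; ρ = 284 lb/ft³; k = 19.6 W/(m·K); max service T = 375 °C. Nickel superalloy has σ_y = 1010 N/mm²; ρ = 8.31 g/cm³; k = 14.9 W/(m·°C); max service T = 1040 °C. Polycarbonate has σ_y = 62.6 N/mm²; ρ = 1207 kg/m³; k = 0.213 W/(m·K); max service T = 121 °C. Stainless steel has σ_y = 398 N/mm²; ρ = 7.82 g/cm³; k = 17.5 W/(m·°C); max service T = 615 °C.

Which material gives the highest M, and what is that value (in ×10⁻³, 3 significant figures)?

Screen on constraints: k ≥ 16.2 W/(m·K); max service T ≥ 248 °C. Survivors: commercially pure titanium, stainless steel.
Convert each candidate to consistent units, then evaluate M:
  commercially pure titanium: σ_y = 291.0 MPa, ρ = 4549 kg/m³
  stainless steel: σ_y = 398.0 MPa, ρ = 7820 kg/m³
  commercially pure titanium: M = 3.75×10⁻³
  stainless steel: M = 2.55×10⁻³
Highest index: commercially pure titanium.

commercially pure titanium, M = 3.75×10⁻³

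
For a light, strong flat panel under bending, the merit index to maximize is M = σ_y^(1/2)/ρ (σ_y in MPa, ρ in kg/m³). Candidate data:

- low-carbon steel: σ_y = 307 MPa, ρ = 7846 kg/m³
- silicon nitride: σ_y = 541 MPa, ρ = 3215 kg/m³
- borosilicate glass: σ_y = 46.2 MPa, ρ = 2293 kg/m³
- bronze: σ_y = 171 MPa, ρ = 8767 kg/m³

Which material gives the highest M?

Per-candidate index values:
  silicon nitride: M = 7.23×10⁻³
  borosilicate glass: M = 2.96×10⁻³
  low-carbon steel: M = 2.23×10⁻³
  bronze: M = 1.49×10⁻³
The maximum is for silicon nitride.

silicon nitride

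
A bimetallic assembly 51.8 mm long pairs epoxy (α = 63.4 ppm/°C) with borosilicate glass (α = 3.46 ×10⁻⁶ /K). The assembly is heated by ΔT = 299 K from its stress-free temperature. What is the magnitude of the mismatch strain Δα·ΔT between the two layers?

Δα = |63.4 − 3.46|×10⁻⁶/K = 59.9×10⁻⁶/K.
Mismatch strain = Δα·ΔT = 59.9×10⁻⁶ × 299.0 = 0.0179.

0.0179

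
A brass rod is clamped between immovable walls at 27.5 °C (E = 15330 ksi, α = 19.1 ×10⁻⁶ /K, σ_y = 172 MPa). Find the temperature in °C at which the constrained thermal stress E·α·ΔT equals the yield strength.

E = 15330 ksi = 105.7 GPa.
E·α·ΔT = 172.0 MPa ⇒ ΔT = 172.0 / (105.7×10³ × 19.1×10⁻⁶) = 85.20 K.
T = 27.5 + 85.20 = 112.7 °C.

113 °C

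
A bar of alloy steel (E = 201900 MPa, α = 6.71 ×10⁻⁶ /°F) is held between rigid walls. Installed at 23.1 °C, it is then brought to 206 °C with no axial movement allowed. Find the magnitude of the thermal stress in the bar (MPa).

446 MPa

E = 201900 MPa = 201.9 GPa.
α = 6.71×10⁻⁶/°F × 9/5 = 12.1×10⁻⁶/K.
ΔT = 182.9 K. Constrained thermal stress σ = E·α·ΔT = 201.9×10³ MPa × 12.1×10⁻⁶ × 182.9 = 446 MPa (compressive).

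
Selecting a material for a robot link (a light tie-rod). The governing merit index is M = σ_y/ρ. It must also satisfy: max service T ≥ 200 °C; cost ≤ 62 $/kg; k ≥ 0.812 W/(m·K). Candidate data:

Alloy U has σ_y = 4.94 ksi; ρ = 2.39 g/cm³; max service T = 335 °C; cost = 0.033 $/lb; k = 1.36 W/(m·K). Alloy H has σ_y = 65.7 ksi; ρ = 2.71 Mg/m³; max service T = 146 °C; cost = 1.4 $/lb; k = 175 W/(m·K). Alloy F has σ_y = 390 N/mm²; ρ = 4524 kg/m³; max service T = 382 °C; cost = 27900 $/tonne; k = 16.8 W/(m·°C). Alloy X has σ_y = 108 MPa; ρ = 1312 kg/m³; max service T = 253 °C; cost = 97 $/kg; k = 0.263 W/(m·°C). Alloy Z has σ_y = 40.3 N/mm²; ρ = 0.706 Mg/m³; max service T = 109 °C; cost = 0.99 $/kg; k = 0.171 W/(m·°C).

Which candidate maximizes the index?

alloy F

Screen on constraints: max service T ≥ 200 °C; cost ≤ 62 $/kg; k ≥ 0.812 W/(m·K). Survivors: alloy U, alloy F.
After converting to SI:
  alloy U: σ_y = 34.06 MPa, ρ = 2390 kg/m³
  alloy F: σ_y = 390.0 MPa, ρ = 4524 kg/m³
  alloy F: M = 86.2 kN·m/kg
  alloy U: M = 14.3 kN·m/kg
Highest index: alloy F.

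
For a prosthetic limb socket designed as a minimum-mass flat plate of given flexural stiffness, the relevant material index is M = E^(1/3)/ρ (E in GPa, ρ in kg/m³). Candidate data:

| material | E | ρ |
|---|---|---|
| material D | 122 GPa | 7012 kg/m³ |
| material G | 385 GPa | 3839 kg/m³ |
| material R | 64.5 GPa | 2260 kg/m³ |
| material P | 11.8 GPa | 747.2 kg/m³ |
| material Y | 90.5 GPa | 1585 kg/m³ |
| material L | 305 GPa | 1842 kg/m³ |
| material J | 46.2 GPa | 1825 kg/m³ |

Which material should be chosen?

Evaluate M for each candidate:
  material L: M = 3.65×10⁻³
  material P: M = 3.05×10⁻³
  material Y: M = 2.83×10⁻³
  material J: M = 1.97×10⁻³
  material G: M = 1.89×10⁻³
  material R: M = 1.77×10⁻³
  material D: M = 0.707×10⁻³
Material L has the largest M.

material L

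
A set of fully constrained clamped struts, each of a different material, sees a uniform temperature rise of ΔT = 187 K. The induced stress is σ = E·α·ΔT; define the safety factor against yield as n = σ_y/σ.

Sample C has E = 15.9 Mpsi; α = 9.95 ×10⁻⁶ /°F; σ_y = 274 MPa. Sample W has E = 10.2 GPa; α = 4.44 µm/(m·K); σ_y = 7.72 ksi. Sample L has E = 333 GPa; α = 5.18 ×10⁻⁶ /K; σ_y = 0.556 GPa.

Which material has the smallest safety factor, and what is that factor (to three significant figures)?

sample C, n = 0.746

With everything in SI (GPa, ×10⁻⁶/K, MPa):
  sample C: E = 109.6, α = 17.9, σ_y = 274.0 → σ = 367 MPa, n = 0.746
  sample W: E = 10.20, α = 4.44, σ_y = 53.23 → σ = 8.47 MPa, n = 6.29
  sample L: E = 333.0, α = 5.18, σ_y = 556.0 → σ = 323 MPa, n = 1.72
The minimum is sample C at n = 0.746.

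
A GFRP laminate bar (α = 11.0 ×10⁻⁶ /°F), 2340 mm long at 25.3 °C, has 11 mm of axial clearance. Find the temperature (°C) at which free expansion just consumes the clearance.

263 °C

α = 11.0×10⁻⁶/°F × 9/5 = 19.8×10⁻⁶/K.
α·L₀·ΔT = 11.0 mm ⇒ ΔT = 11.0 / (19.8×10⁻⁶ × 2340.0) = 237.4 K.
T = 25.3 + 237.4 = 262.7 °C.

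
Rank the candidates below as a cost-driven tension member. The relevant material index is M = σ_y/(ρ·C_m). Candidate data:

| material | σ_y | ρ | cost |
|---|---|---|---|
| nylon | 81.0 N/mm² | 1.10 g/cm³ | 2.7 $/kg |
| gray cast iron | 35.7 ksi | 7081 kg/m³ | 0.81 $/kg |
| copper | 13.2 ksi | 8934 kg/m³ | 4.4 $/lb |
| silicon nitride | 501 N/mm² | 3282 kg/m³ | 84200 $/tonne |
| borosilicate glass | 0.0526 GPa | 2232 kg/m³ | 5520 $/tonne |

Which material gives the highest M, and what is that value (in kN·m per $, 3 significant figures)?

In SI units:
  nylon: σ_y = 81.00 MPa, ρ = 1100 kg/m³, cost = 2.700 $/kg
  gray cast iron: σ_y = 246.1 MPa, ρ = 7081 kg/m³, cost = 0.8100 $/kg
  copper: σ_y = 91.01 MPa, ρ = 8934 kg/m³, cost = 9.700 $/kg
  silicon nitride: σ_y = 501.0 MPa, ρ = 3282 kg/m³, cost = 84.20 $/kg
  borosilicate glass: σ_y = 52.60 MPa, ρ = 2232 kg/m³, cost = 5.520 $/kg
  gray cast iron: M = 42.9 kN·m per $
  nylon: M = 27.3 kN·m per $
  borosilicate glass: M = 4.27 kN·m per $
  silicon nitride: M = 1.81 kN·m per $
  copper: M = 1.05 kN·m per $
Highest index: gray cast iron.

gray cast iron, M = 42.9 kN·m per $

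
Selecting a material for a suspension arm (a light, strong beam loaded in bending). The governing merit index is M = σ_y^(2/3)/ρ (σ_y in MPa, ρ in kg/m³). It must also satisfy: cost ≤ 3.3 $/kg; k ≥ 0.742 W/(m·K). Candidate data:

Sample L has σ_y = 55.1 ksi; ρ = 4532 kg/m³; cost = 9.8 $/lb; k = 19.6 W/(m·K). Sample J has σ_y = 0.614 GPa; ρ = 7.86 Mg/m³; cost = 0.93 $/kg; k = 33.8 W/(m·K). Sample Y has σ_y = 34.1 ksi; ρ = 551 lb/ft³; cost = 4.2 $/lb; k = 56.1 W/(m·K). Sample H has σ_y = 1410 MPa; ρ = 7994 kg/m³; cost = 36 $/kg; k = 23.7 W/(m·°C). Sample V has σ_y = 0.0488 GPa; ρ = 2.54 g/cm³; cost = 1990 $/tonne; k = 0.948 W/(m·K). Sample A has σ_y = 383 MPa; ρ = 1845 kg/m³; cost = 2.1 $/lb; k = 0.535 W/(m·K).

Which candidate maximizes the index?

sample J

Screen on constraints: cost ≤ 3.3 $/kg; k ≥ 0.742 W/(m·K). Survivors: sample J, sample V.
In SI units:
  sample J: σ_y = 614.0 MPa, ρ = 7860 kg/m³
  sample V: σ_y = 48.80 MPa, ρ = 2540 kg/m³
  sample J: M = 9.19×10⁻³
  sample V: M = 5.26×10⁻³
Highest index: sample J.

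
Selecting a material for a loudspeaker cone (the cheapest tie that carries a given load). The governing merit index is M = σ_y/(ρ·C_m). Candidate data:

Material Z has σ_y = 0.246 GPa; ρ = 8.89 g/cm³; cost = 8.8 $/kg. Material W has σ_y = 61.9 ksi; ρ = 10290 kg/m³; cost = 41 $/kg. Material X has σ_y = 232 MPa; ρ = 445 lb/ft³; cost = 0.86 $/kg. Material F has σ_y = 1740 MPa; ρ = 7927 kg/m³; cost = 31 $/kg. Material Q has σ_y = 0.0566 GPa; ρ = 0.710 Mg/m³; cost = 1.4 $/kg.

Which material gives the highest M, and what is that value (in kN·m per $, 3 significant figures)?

Normalizing units and computing the index:
  material Z: σ_y = 246.0 MPa, ρ = 8890 kg/m³, cost = 8.800 $/kg
  material W: σ_y = 426.8 MPa, ρ = 10290 kg/m³, cost = 41.00 $/kg
  material X: σ_y = 232.0 MPa, ρ = 7128 kg/m³, cost = 0.8600 $/kg
  material F: σ_y = 1740 MPa, ρ = 7927 kg/m³, cost = 31.00 $/kg
  material Q: σ_y = 56.60 MPa, ρ = 710.0 kg/m³, cost = 1.400 $/kg
  material Q: M = 56.9 kN·m per $
  material X: M = 37.8 kN·m per $
  material F: M = 7.08 kN·m per $
  material Z: M = 3.14 kN·m per $
  material W: M = 1.01 kN·m per $
The maximum is for material Q.

material Q, M = 56.9 kN·m per $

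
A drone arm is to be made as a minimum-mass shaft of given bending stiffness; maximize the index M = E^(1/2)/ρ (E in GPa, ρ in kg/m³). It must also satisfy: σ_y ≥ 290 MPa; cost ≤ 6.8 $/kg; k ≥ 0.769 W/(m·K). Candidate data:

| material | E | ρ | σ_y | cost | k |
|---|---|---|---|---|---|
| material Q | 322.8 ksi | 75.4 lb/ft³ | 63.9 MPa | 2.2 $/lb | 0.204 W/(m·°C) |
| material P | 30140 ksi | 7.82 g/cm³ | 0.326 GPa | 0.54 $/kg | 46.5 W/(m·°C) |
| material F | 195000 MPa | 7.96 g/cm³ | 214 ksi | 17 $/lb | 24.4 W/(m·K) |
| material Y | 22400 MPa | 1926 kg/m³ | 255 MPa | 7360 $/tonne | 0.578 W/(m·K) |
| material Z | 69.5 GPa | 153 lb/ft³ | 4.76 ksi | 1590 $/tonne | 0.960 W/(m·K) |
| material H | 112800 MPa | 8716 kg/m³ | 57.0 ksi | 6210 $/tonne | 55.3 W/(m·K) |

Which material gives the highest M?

Screen on constraints: σ_y ≥ 290 MPa; cost ≤ 6.8 $/kg; k ≥ 0.769 W/(m·K). Survivors: material P, material H.
After converting to SI:
  material P: E = 207.8 GPa, ρ = 7820 kg/m³
  material H: E = 112.8 GPa, ρ = 8716 kg/m³
  material P: M = 1.84×10⁻³
  material H: M = 1.22×10⁻³
Highest index: material P.

material P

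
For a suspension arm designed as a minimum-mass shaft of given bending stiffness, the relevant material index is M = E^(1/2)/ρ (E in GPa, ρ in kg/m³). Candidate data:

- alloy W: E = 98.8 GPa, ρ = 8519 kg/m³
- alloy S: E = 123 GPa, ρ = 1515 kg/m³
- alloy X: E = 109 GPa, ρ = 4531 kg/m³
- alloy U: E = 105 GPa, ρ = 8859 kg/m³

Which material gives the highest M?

Computing M directly (units already consistent):
  alloy S: M = 7.32×10⁻³
  alloy X: M = 2.30×10⁻³
  alloy W: M = 1.17×10⁻³
  alloy U: M = 1.16×10⁻³
Highest index: alloy S.

alloy S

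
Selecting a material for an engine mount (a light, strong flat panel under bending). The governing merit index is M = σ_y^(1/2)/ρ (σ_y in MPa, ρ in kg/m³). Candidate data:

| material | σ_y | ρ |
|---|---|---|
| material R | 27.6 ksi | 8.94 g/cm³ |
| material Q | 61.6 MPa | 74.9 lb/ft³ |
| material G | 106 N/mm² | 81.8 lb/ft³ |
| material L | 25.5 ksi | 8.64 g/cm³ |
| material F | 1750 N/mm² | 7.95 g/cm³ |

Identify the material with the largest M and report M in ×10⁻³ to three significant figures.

After converting to SI:
  material R: σ_y = 190.3 MPa, ρ = 8940 kg/m³
  material Q: σ_y = 61.60 MPa, ρ = 1200 kg/m³
  material G: σ_y = 106.0 MPa, ρ = 1310 kg/m³
  material L: σ_y = 175.8 MPa, ρ = 8640 kg/m³
  material F: σ_y = 1750 MPa, ρ = 7950 kg/m³
  material G: M = 7.86×10⁻³
  material Q: M = 6.54×10⁻³
  material F: M = 5.26×10⁻³
  material R: M = 1.54×10⁻³
  material L: M = 1.53×10⁻³
The maximum is for material G.

material G, M = 7.86×10⁻³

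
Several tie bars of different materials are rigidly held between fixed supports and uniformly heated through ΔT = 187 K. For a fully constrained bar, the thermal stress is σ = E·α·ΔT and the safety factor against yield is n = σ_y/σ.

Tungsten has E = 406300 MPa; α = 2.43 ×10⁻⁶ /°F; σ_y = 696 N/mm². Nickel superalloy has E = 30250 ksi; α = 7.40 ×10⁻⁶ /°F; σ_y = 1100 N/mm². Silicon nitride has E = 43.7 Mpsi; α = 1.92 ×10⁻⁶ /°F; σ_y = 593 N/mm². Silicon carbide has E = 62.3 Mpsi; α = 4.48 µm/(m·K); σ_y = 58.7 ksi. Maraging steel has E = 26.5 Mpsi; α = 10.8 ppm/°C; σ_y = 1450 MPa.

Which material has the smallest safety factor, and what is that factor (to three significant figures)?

Converting E to GPa, α to ×10⁻⁶/K, σ_y to MPa, then σ and n for each:
  tungsten: E = 406.3, α = 4.37, σ_y = 696.0 → σ = 332 MPa, n = 2.09
  nickel superalloy: E = 208.6, α = 13.3, σ_y = 1100 → σ = 520 MPa, n = 2.12
  silicon nitride: E = 301.3, α = 3.46, σ_y = 593.0 → σ = 195 MPa, n = 3.05
  silicon carbide: E = 429.5, α = 4.48, σ_y = 404.7 → σ = 360 MPa, n = 1.12
  maraging steel: E = 182.7, α = 10.8, σ_y = 1450 → σ = 369 MPa, n = 3.93
Silicon carbide has the lowest safety factor, n = 1.12.

silicon carbide, n = 1.12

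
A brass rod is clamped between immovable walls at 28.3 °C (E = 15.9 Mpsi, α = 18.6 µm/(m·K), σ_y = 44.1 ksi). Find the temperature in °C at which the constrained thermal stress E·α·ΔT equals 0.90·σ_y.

163 °C

E = 15.9 Mpsi = 109.6 GPa.
σ_y = 44.1 ksi = 304.1 MPa.
E·α·ΔT = 273.7 MPa ⇒ ΔT = 273.7 / (109.6×10³ × 18.6×10⁻⁶) = 134.2 K.
T = 28.3 + 134.2 = 162.5 °C.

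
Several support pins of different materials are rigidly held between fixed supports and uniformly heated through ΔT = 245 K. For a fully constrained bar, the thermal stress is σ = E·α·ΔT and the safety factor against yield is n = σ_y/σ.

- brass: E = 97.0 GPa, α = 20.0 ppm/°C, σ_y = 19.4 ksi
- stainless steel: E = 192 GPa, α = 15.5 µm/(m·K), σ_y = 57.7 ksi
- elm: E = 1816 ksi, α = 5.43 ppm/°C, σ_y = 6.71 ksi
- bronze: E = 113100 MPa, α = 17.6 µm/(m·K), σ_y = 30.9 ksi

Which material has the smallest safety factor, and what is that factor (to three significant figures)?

In consistent units (E in GPa, α in ×10⁻⁶/K, σ_y in MPa):
  brass: E = 97.00, α = 20.0, σ_y = 133.8 → σ = 475 MPa, n = 0.281
  stainless steel: E = 192.0, α = 15.5, σ_y = 397.8 → σ = 729 MPa, n = 0.546
  elm: E = 12.52, α = 5.43, σ_y = 46.26 → σ = 16.7 MPa, n = 2.78
  bronze: E = 113.1, α = 17.6, σ_y = 213.0 → σ = 488 MPa, n = 0.437
The minimum is brass at n = 0.281.

brass, n = 0.281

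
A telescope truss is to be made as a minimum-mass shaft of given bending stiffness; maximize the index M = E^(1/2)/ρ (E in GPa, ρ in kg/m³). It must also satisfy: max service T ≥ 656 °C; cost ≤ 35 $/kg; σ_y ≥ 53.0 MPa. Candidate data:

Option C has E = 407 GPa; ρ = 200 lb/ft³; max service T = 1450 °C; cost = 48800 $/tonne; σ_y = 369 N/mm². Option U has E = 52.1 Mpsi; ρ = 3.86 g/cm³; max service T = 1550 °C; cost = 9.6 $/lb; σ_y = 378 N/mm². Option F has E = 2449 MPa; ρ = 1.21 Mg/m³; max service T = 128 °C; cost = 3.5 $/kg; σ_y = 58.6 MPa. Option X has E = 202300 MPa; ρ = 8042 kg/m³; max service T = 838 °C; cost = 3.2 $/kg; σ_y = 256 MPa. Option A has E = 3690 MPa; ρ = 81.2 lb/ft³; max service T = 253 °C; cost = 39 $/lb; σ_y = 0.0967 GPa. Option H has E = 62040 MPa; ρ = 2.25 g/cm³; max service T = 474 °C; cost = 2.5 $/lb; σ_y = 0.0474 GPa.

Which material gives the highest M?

option U

Screen on constraints: max service T ≥ 656 °C; cost ≤ 35 $/kg; σ_y ≥ 53.0 MPa. Survivors: option U, option X.
In SI units:
  option U: E = 359.2 GPa, ρ = 3860 kg/m³
  option X: E = 202.3 GPa, ρ = 8042 kg/m³
  option U: M = 4.91×10⁻³
  option X: M = 1.77×10⁻³
Highest index: option U.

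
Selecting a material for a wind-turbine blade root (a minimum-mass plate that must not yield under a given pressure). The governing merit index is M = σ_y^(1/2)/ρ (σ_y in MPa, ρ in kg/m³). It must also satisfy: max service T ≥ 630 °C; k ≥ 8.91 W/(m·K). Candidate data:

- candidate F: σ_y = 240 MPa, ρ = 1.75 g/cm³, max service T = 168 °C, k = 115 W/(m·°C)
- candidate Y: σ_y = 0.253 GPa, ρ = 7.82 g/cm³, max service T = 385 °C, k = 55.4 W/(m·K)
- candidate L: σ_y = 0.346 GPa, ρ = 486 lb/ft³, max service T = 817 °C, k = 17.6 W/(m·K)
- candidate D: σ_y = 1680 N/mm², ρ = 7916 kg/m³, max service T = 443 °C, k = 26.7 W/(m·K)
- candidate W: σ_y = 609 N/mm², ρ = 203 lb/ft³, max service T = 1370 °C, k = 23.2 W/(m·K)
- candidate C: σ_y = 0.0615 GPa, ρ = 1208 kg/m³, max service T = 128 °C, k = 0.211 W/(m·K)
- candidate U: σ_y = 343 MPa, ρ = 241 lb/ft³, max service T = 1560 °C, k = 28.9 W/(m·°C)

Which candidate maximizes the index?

candidate W

Screen on constraints: max service T ≥ 630 °C; k ≥ 8.91 W/(m·K). Survivors: candidate L, candidate W, candidate U.
Convert each candidate to consistent units, then evaluate M:
  candidate L: σ_y = 346.0 MPa, ρ = 7785 kg/m³
  candidate W: σ_y = 609.0 MPa, ρ = 3252 kg/m³
  candidate U: σ_y = 343.0 MPa, ρ = 3860 kg/m³
  candidate W: M = 7.59×10⁻³
  candidate U: M = 4.80×10⁻³
  candidate L: M = 2.39×10⁻³
Candidate W ranks first.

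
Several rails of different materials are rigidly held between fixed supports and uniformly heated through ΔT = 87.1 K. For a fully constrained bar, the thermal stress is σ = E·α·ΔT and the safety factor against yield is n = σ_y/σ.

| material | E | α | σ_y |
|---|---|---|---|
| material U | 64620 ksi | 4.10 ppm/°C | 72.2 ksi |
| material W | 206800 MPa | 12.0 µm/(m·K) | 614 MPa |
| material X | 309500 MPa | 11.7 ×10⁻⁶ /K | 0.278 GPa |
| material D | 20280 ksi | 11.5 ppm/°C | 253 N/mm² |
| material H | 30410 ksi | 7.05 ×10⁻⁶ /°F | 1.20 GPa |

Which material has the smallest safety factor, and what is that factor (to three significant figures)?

material X, n = 0.881

Per material, after unit conversion:
  material U: E = 445.5, α = 4.10, σ_y = 497.8 → σ = 159 MPa, n = 3.13
  material W: E = 206.8, α = 12.0, σ_y = 614.0 → σ = 216 MPa, n = 2.84
  material X: E = 309.5, α = 11.7, σ_y = 278.0 → σ = 315 MPa, n = 0.881
  material D: E = 139.8, α = 11.5, σ_y = 253.0 → σ = 140 MPa, n = 1.81
  material H: E = 209.7, α = 12.7, σ_y = 1200 → σ = 232 MPa, n = 5.18
Material X has the lowest safety factor, n = 0.881.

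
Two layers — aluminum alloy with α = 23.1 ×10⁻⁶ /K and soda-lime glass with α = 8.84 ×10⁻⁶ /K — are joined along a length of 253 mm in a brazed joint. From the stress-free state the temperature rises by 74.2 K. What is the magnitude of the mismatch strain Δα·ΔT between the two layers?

Δα = |23.1 − 8.84|×10⁻⁶/K = 14.3×10⁻⁶/K.
Mismatch strain = Δα·ΔT = 14.3×10⁻⁶ × 74.2 = 1.06×10⁻³.

1.06×10⁻³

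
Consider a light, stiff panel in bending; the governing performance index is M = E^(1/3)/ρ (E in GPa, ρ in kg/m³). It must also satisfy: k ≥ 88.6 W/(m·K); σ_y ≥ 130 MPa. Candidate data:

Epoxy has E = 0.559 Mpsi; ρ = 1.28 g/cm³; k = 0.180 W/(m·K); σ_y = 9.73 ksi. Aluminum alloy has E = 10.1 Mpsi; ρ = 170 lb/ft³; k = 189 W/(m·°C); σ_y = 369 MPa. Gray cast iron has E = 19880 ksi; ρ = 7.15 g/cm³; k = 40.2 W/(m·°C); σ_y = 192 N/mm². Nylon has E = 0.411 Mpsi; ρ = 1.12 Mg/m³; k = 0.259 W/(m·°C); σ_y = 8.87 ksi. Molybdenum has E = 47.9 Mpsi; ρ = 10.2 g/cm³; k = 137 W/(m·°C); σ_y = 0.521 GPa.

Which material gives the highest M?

aluminum alloy

Screen on constraints: k ≥ 88.6 W/(m·K); σ_y ≥ 130 MPa. Survivors: aluminum alloy, molybdenum.
In SI units:
  aluminum alloy: E = 69.64 GPa, ρ = 2723 kg/m³
  molybdenum: E = 330.3 GPa, ρ = 10200 kg/m³
  aluminum alloy: M = 1.51×10⁻³
  molybdenum: M = 0.678×10⁻³
The maximum is for aluminum alloy.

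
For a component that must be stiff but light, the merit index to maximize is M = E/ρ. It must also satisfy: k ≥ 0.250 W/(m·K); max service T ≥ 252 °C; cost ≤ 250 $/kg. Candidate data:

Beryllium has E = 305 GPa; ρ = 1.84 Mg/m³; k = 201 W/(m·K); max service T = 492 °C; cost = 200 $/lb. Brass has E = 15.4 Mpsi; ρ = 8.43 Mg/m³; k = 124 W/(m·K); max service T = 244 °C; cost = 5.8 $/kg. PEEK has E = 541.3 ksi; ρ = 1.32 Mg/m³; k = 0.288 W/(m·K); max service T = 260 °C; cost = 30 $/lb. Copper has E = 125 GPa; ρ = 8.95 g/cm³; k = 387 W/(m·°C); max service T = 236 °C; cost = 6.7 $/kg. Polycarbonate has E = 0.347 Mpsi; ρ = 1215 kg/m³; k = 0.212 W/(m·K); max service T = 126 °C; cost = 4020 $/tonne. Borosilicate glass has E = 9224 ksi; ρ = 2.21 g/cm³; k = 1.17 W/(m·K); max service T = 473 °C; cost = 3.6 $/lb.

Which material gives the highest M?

Screen on constraints: k ≥ 0.250 W/(m·K); max service T ≥ 252 °C; cost ≤ 250 $/kg. Survivors: PEEK, borosilicate glass.
Normalizing units and computing the index:
  PEEK: E = 3.732 GPa, ρ = 1320 kg/m³
  borosilicate glass: E = 63.60 GPa, ρ = 2210 kg/m³
  borosilicate glass: M = 28.8 MN·m/kg
  PEEK: M = 2.83 MN·m/kg
Highest index: borosilicate glass.

borosilicate glass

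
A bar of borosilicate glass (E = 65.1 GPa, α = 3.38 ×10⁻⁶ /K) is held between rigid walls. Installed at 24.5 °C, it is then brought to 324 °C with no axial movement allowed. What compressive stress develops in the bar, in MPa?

ΔT = 299.5 K. Constrained thermal stress σ = E·α·ΔT = 65.10×10³ MPa × 3.38×10⁻⁶ × 299.5 = 65.9 MPa (compressive).

65.9 MPa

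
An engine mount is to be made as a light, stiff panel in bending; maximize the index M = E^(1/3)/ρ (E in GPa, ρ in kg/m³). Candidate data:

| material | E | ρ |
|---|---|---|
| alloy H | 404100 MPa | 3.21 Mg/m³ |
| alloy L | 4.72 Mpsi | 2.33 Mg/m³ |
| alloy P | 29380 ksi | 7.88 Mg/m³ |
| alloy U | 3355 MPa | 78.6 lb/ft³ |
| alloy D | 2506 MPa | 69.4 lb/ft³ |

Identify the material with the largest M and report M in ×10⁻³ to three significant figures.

alloy H, M = 2.30×10⁻³

In SI units:
  alloy H: E = 404.1 GPa, ρ = 3210 kg/m³
  alloy L: E = 32.54 GPa, ρ = 2330 kg/m³
  alloy P: E = 202.6 GPa, ρ = 7880 kg/m³
  alloy U: E = 3.355 GPa, ρ = 1259 kg/m³
  alloy D: E = 2.506 GPa, ρ = 1112 kg/m³
  alloy H: M = 2.30×10⁻³
  alloy L: M = 1.37×10⁻³
  alloy D: M = 1.22×10⁻³
  alloy U: M = 1.19×10⁻³
  alloy P: M = 0.745×10⁻³
Highest index: alloy H.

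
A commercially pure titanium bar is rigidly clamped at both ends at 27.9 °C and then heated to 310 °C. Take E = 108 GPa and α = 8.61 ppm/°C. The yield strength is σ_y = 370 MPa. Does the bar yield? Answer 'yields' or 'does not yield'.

does not yield

ΔT = 282.1 K. Constrained thermal stress σ = E·α·ΔT = 108.0×10³ MPa × 8.61×10⁻⁶ × 282.1 = 262 MPa (compressive).
Compare to σ_y = 370 MPa: σ < σ_y, so it does not yield.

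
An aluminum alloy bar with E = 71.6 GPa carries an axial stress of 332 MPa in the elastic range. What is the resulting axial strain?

4.64×10⁻³

ε = σ/E = 332 / 71600 = 4.64×10⁻³.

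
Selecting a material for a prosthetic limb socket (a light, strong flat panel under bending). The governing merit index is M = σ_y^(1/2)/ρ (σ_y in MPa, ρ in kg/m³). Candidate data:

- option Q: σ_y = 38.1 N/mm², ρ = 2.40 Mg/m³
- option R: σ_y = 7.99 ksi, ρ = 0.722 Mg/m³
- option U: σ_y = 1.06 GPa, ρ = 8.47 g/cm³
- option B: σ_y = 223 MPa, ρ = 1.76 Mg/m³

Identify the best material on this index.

option R

Normalizing units and computing the index:
  option Q: σ_y = 38.10 MPa, ρ = 2400 kg/m³
  option R: σ_y = 55.09 MPa, ρ = 722.0 kg/m³
  option U: σ_y = 1060 MPa, ρ = 8470 kg/m³
  option B: σ_y = 223.0 MPa, ρ = 1760 kg/m³
  option R: M = 10.3×10⁻³
  option B: M = 8.48×10⁻³
  option U: M = 3.84×10⁻³
  option Q: M = 2.57×10⁻³
Option R has the largest M.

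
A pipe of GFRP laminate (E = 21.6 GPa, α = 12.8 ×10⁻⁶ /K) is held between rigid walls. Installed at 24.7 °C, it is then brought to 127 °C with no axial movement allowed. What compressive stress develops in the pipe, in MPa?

ΔT = 102.3 K. Constrained thermal stress σ = E·α·ΔT = 21.60×10³ MPa × 12.8×10⁻⁶ × 102.3 = 28.3 MPa (compressive).

28.3 MPa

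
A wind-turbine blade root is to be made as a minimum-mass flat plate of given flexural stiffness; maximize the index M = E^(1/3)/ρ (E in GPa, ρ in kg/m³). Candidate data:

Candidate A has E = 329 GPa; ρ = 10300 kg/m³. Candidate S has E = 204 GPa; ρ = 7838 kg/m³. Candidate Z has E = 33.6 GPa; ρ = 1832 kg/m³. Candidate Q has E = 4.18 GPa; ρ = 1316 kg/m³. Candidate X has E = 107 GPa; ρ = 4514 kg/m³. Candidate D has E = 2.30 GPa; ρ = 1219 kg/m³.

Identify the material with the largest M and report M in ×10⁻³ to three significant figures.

Per-candidate index values:
  candidate Z: M = 1.76×10⁻³
  candidate Q: M = 1.22×10⁻³
  candidate D: M = 1.08×10⁻³
  candidate X: M = 1.05×10⁻³
  candidate S: M = 0.751×10⁻³
  candidate A: M = 0.670×10⁻³
Highest index: candidate Z.

candidate Z, M = 1.76×10⁻³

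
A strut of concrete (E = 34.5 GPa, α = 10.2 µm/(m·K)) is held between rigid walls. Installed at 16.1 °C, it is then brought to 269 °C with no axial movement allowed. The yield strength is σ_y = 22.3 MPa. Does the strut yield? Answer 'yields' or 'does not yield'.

ΔT = 252.9 K. Constrained thermal stress σ = E·α·ΔT = 34.50×10³ MPa × 10.2×10⁻⁶ × 252.9 = 89.0 MPa (compressive).
Compare to σ_y = 22.3 MPa: σ ≥ σ_y, so it yields.

yields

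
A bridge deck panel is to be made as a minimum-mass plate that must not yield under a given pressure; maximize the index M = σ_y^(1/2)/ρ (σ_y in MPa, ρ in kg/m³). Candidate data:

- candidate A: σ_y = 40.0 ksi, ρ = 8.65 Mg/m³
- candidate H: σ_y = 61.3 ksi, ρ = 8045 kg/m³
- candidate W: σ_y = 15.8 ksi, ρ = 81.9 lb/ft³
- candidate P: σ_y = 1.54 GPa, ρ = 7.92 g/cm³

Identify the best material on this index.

Convert each candidate to consistent units, then evaluate M:
  candidate A: σ_y = 275.8 MPa, ρ = 8650 kg/m³
  candidate H: σ_y = 422.6 MPa, ρ = 8045 kg/m³
  candidate W: σ_y = 108.9 MPa, ρ = 1312 kg/m³
  candidate P: σ_y = 1540 MPa, ρ = 7920 kg/m³
  candidate W: M = 7.96×10⁻³
  candidate P: M = 4.95×10⁻³
  candidate H: M = 2.56×10⁻³
  candidate A: M = 1.92×10⁻³
Candidate W ranks first.

candidate W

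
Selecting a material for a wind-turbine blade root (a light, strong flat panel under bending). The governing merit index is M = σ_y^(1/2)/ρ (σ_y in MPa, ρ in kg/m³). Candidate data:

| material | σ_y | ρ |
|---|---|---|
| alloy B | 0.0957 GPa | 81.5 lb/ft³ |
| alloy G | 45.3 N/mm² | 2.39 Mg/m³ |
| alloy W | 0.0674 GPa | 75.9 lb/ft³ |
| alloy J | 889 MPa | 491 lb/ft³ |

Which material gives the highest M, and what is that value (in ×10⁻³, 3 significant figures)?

After converting to SI:
  alloy B: σ_y = 95.70 MPa, ρ = 1306 kg/m³
  alloy G: σ_y = 45.30 MPa, ρ = 2390 kg/m³
  alloy W: σ_y = 67.40 MPa, ρ = 1216 kg/m³
  alloy J: σ_y = 889.0 MPa, ρ = 7865 kg/m³
  alloy B: M = 7.49×10⁻³
  alloy W: M = 6.75×10⁻³
  alloy J: M = 3.79×10⁻³
  alloy G: M = 2.82×10⁻³
The maximum is for alloy B.

alloy B, M = 7.49×10⁻³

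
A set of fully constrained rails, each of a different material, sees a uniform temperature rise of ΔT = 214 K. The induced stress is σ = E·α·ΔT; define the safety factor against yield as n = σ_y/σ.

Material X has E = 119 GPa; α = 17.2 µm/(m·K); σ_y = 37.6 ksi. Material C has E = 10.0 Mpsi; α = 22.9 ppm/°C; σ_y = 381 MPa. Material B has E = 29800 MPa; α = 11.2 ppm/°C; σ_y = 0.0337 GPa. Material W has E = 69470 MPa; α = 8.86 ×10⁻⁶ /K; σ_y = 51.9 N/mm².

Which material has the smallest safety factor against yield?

Converting E to GPa, α to ×10⁻⁶/K, σ_y to MPa, then σ and n for each:
  material X: E = 119.0, α = 17.2, σ_y = 259.2 → σ = 438 MPa, n = 0.592
  material C: E = 68.95, α = 22.9, σ_y = 381.0 → σ = 338 MPa, n = 1.13
  material B: E = 29.80, α = 11.2, σ_y = 33.70 → σ = 71.4 MPa, n = 0.472
  material W: E = 69.47, α = 8.86, σ_y = 51.90 → σ = 132 MPa, n = 0.394
The minimum is material W at n = 0.394.

material W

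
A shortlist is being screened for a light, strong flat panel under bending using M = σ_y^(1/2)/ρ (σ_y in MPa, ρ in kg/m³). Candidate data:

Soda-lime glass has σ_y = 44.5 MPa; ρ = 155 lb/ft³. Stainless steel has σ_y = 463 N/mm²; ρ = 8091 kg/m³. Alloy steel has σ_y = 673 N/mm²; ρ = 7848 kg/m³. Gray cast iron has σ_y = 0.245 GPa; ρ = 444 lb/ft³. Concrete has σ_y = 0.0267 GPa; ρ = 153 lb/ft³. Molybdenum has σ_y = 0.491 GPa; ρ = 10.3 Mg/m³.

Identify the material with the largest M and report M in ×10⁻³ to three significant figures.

After converting to SI:
  soda-lime glass: σ_y = 44.50 MPa, ρ = 2483 kg/m³
  stainless steel: σ_y = 463.0 MPa, ρ = 8091 kg/m³
  alloy steel: σ_y = 673.0 MPa, ρ = 7848 kg/m³
  gray cast iron: σ_y = 245.0 MPa, ρ = 7112 kg/m³
  concrete: σ_y = 26.70 MPa, ρ = 2451 kg/m³
  molybdenum: σ_y = 491.0 MPa, ρ = 10300 kg/m³
  alloy steel: M = 3.31×10⁻³
  soda-lime glass: M = 2.69×10⁻³
  stainless steel: M = 2.66×10⁻³
  gray cast iron: M = 2.20×10⁻³
  molybdenum: M = 2.15×10⁻³
  concrete: M = 2.11×10⁻³
Alloy steel ranks first.

alloy steel, M = 3.31×10⁻³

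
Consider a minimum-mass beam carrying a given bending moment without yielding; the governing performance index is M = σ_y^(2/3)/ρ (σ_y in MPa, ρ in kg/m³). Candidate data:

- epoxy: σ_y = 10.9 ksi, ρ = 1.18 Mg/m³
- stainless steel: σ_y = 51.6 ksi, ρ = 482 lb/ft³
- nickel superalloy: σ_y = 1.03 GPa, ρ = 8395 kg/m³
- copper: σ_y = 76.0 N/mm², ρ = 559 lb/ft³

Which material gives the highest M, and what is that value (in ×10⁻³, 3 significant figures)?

epoxy, M = 15.1×10⁻³

Putting every candidate on a common basis:
  epoxy: σ_y = 75.15 MPa, ρ = 1180 kg/m³
  stainless steel: σ_y = 355.8 MPa, ρ = 7721 kg/m³
  nickel superalloy: σ_y = 1030 MPa, ρ = 8395 kg/m³
  copper: σ_y = 76.00 MPa, ρ = 8954 kg/m³
  epoxy: M = 15.1×10⁻³
  nickel superalloy: M = 12.1×10⁻³
  stainless steel: M = 6.50×10⁻³
  copper: M = 2.00×10⁻³
Highest index: epoxy.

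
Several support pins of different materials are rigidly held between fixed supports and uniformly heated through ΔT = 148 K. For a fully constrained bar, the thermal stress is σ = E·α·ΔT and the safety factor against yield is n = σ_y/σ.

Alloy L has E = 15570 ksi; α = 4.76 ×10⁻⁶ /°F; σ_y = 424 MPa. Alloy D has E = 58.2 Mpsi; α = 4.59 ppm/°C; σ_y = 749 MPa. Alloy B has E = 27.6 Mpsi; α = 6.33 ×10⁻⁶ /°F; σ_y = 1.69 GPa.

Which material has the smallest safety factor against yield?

Per material, after unit conversion:
  alloy L: E = 107.4, α = 8.57, σ_y = 424.0 → σ = 136 MPa, n = 3.11
  alloy D: E = 401.3, α = 4.59, σ_y = 749.0 → σ = 273 MPa, n = 2.75
  alloy B: E = 190.3, α = 11.4, σ_y = 1690 → σ = 321 MPa, n = 5.27
Smallest n: alloy D with n = 2.75.

alloy D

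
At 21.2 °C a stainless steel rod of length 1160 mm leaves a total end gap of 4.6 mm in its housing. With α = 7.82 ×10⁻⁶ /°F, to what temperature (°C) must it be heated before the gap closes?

α = 7.82×10⁻⁶/°F × 9/5 = 14.1×10⁻⁶/K.
α·L₀·ΔT = 4.6 mm ⇒ ΔT = 4.6 / (14.1×10⁻⁶ × 1160.0) = 281.7 K.
T = 21.2 + 281.7 = 302.9 °C.

303 °C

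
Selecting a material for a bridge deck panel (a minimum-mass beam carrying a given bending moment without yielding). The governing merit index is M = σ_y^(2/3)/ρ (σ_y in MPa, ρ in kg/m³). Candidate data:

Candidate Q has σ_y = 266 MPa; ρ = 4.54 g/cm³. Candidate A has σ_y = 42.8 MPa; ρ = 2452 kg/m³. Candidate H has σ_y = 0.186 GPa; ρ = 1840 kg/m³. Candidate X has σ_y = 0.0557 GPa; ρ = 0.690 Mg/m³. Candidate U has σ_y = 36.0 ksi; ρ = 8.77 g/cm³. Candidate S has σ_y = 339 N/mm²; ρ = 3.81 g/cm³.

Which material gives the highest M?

In SI units:
  candidate Q: σ_y = 266.0 MPa, ρ = 4540 kg/m³
  candidate A: σ_y = 42.80 MPa, ρ = 2452 kg/m³
  candidate H: σ_y = 186.0 MPa, ρ = 1840 kg/m³
  candidate X: σ_y = 55.70 MPa, ρ = 690.0 kg/m³
  candidate U: σ_y = 248.2 MPa, ρ = 8770 kg/m³
  candidate S: σ_y = 339.0 MPa, ρ = 3810 kg/m³
  candidate X: M = 21.1×10⁻³
  candidate H: M = 17.7×10⁻³
  candidate S: M = 12.8×10⁻³
  candidate Q: M = 9.11×10⁻³
  candidate A: M = 4.99×10⁻³
  candidate U: M = 4.50×10⁻³
The maximum is for candidate X.

candidate X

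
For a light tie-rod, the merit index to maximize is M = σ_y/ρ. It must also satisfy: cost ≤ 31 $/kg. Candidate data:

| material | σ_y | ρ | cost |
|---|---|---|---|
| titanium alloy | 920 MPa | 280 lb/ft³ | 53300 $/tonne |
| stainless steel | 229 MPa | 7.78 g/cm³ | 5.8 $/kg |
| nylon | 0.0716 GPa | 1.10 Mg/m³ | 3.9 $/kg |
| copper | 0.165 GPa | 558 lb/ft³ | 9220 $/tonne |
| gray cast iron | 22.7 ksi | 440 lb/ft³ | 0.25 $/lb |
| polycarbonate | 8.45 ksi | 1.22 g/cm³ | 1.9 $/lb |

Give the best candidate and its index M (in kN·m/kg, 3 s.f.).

Screen on constraints: cost ≤ 31 $/kg. Survivors: stainless steel, nylon, copper, gray cast iron, polycarbonate.
Convert each candidate to consistent units, then evaluate M:
  stainless steel: σ_y = 229.0 MPa, ρ = 7780 kg/m³
  nylon: σ_y = 71.60 MPa, ρ = 1100 kg/m³
  copper: σ_y = 165.0 MPa, ρ = 8938 kg/m³
  gray cast iron: σ_y = 156.5 MPa, ρ = 7048 kg/m³
  polycarbonate: σ_y = 58.26 MPa, ρ = 1220 kg/m³
  nylon: M = 65.1 kN·m/kg
  polycarbonate: M = 47.8 kN·m/kg
  stainless steel: M = 29.4 kN·m/kg
  gray cast iron: M = 22.2 kN·m/kg
  copper: M = 18.5 kN·m/kg
Highest index: nylon.

nylon, M = 65.1 kN·m/kg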